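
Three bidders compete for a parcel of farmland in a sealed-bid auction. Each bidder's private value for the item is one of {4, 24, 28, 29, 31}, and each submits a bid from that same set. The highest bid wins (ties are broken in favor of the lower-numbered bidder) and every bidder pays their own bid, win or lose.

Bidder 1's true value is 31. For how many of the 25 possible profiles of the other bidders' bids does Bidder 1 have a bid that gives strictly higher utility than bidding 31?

Others bid (4, 4): truth gives 0; bid 4 gives 27 > 0. Violating.
Others bid (4, 24): truth gives 0; bid 24 gives 7 > 0. Violating.
Others bid (4, 28): truth gives 0; bid 28 gives 3 > 0. Violating.
Others bid (4, 29): truth gives 0; bid 29 gives 2 > 0. Violating.
Others bid (4, 31): truth gives 0; no alternative beats it.
Others bid (24, 31): truth gives 0; no alternative beats it.
(Checking all 25 profiles: 16 have a profitable deviation, 9 do not.)

16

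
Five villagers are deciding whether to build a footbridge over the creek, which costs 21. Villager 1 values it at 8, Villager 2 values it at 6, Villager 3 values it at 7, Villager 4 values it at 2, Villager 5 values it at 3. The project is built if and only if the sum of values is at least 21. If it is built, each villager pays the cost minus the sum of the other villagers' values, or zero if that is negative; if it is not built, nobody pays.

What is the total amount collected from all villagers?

Total value 26 ≥ cost 21, so it is built.
Villager 1: others sum to 18; max(0, 21 - 18) = 3.
Villager 2: others sum to 20; max(0, 21 - 20) = 1.
Villager 3: others sum to 19; max(0, 21 - 19) = 2.
Villager 4: others sum to 24; max(0, 21 - 24) = 0.
Villager 5: others sum to 23; max(0, 21 - 23) = 0.
Total collected = 3 + 1 + 2 + 0 + 0 = 6.

6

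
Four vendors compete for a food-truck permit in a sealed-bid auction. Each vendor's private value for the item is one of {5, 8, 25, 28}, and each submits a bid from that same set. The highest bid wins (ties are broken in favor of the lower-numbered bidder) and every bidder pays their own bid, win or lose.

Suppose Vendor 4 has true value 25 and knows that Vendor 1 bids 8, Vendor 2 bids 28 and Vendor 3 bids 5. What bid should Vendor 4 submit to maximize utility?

Bid 5: loses but pays 5, utility -5.
Bid 8: loses but pays 8, utility -8.
Bid 25: loses but pays 25, utility -25.
Bid 28: loses but pays 28, utility -28.
The best choice is 5 with utility -5.

5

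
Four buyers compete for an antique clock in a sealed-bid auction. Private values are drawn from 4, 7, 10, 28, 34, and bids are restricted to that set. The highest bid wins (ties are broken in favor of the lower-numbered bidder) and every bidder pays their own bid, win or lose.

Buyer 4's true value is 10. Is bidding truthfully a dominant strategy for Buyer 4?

Consider the case where Buyer 1 bids 4, Buyer 2 bids 4 and Buyer 3 bids 4.
Truthful bid 10: wins, pays 10, utility 10 - 10 = 0.
Bid 7 instead: wins, pays 7, utility 10 - 7 = 3.
Since 3 > 0, bidding 7 is strictly better here, so truthful bidding is not dominant.

No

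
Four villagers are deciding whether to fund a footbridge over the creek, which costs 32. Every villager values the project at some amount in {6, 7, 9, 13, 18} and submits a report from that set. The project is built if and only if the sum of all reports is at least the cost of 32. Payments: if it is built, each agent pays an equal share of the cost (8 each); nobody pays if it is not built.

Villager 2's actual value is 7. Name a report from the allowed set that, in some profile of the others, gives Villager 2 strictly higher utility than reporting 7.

6

Suppose Villager 1 reports 6, Villager 3 reports 6 and Villager 4 reports 13.
Report 7: project built, pays 8, utility 7 - 8 = -1.
Report 6: project not built, utility 0.
So reporting 6 beats truth here (0 > -1).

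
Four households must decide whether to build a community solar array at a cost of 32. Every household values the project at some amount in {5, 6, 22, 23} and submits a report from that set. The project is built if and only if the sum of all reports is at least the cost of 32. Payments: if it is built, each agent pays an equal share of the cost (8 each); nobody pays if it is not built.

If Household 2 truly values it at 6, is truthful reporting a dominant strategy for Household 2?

Check each profile of the others' reports and compare truth against every alternative report.
Others report (5, 5, 22): truth gives -2, best alternative gives -2.
Others report (5, 5, 23): truth gives -2, best alternative gives -2.
Others report (5, 6, 22): truth gives -2, best alternative gives -2.
Others report (5, 6, 23): truth gives -2, best alternative gives -2.
Others report (5, 22, 5): truth gives -2, best alternative gives -2.
Others report (5, 22, 6): truth gives -2, best alternative gives -2.
(Remaining 58 profiles checked similarly; truth is weakly best in each.)
In every case the truthful report is at least as good as any alternative, so it is a dominant strategy.

Yes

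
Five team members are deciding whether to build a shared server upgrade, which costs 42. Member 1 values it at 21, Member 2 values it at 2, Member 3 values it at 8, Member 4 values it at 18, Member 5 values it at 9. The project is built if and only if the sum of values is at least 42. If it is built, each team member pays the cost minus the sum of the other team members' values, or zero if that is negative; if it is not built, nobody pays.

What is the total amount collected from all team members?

Total value 58 ≥ cost 42, so it is built.
Member 1: others sum to 37; max(0, 42 - 37) = 5.
Member 2: others sum to 56; max(0, 42 - 56) = 0.
Member 3: others sum to 50; max(0, 42 - 50) = 0.
Member 4: others sum to 40; max(0, 42 - 40) = 2.
Member 5: others sum to 49; max(0, 42 - 49) = 0.
Total collected = 5 + 0 + 0 + 2 + 0 = 7.

7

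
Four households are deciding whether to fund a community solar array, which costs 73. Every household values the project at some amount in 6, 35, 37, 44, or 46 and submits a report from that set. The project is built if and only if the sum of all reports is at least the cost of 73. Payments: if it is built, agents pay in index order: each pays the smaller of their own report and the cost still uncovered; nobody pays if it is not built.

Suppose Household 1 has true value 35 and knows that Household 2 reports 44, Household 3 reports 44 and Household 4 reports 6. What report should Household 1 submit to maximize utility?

6

Report 6: project built, pays 6, utility 35 - 6 = 29.
Report 35: project built, pays 35, utility 35 - 35 = 0.
Report 37: project built, pays 37, utility 35 - 37 = -2.
Report 44: project built, pays 44, utility 35 - 44 = -9.
Report 46: project built, pays 46, utility 35 - 46 = -11.
The best choice is 6 with utility 29.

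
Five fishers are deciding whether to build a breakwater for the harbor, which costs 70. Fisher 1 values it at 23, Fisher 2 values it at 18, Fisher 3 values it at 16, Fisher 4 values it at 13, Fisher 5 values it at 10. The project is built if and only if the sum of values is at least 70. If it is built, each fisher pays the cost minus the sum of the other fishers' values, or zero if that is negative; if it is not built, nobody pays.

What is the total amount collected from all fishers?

Total value 80 ≥ cost 70, so it is built.
Fisher 1: others sum to 57; max(0, 70 - 57) = 13.
Fisher 2: others sum to 62; max(0, 70 - 62) = 8.
Fisher 3: others sum to 64; max(0, 70 - 64) = 6.
Fisher 4: others sum to 67; max(0, 70 - 67) = 3.
Fisher 5: others sum to 70; max(0, 70 - 70) = 0.
Total collected = 13 + 8 + 6 + 3 + 0 = 30.

30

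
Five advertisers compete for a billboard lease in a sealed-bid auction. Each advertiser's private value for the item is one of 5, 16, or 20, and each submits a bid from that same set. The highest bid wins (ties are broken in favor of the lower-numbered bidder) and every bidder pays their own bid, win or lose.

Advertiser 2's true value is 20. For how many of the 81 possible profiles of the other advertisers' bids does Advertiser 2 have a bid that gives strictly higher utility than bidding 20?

Others bid (5, 5, 5, 5): truth gives 0; bid 16 gives 4 > 0. Violating.
Others bid (5, 5, 5, 16): truth gives 0; bid 16 gives 4 > 0. Violating.
Others bid (5, 5, 16, 5): truth gives 0; bid 16 gives 4 > 0. Violating.
Others bid (5, 5, 16, 16): truth gives 0; bid 16 gives 4 > 0. Violating.
Others bid (5, 5, 5, 20): truth gives 0; no alternative beats it.
Others bid (5, 5, 16, 20): truth gives 0; no alternative beats it.
(Checking all 81 profiles: 35 have a profitable deviation, 46 do not.)

35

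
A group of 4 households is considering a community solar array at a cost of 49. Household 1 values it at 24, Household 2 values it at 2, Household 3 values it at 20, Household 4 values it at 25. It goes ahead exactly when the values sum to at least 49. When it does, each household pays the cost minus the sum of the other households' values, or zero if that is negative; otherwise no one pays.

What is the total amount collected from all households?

5

Total value 71 ≥ cost 49, so it is built.
Household 1: others sum to 47; max(0, 49 - 47) = 2.
Household 2: others sum to 69; max(0, 49 - 69) = 0.
Household 3: others sum to 51; max(0, 49 - 51) = 0.
Household 4: others sum to 46; max(0, 49 - 46) = 3.
Total collected = 2 + 0 + 0 + 3 = 5.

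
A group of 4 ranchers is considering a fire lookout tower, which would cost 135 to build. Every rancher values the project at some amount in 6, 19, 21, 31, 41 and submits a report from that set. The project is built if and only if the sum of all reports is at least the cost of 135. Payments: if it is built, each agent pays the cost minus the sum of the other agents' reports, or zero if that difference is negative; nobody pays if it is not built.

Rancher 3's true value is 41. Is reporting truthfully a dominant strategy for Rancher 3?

Check each profile of the others' reports and compare truth against every alternative report.
Others report (21, 41, 41): truth gives 9, best alternative gives 0.
Others report (31, 31, 41): truth gives 9, best alternative gives 0.
Others report (31, 41, 31): truth gives 9, best alternative gives 0.
Others report (41, 21, 41): truth gives 9, best alternative gives 0.
Others report (41, 31, 31): truth gives 9, best alternative gives 0.
Others report (41, 41, 21): truth gives 9, best alternative gives 0.
(Remaining 119 profiles checked similarly; truth is weakly best in each.)
In every case the truthful report is at least as good as any alternative, so it is a dominant strategy.

Yes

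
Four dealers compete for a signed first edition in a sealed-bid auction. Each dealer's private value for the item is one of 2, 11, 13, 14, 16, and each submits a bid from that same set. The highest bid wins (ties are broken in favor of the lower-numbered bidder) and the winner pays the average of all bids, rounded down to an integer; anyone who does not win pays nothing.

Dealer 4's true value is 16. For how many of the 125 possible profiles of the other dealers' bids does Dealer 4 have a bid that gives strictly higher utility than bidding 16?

14

Others bid (2, 2, 2): truth gives 11; bid 11 gives 12 > 11. Violating.
Others bid (2, 2, 13): truth gives 8; bid 14 gives 9 > 8. Violating.
Others bid (2, 11, 11): truth gives 6; bid 13 gives 7 > 6. Violating.
Others bid (2, 13, 2): truth gives 8; bid 14 gives 9 > 8. Violating.
Others bid (2, 2, 11): truth gives 9; no alternative beats it.
Others bid (2, 2, 14): truth gives 8; no alternative beats it.
(Checking all 125 profiles: 14 have a profitable deviation, 111 do not.)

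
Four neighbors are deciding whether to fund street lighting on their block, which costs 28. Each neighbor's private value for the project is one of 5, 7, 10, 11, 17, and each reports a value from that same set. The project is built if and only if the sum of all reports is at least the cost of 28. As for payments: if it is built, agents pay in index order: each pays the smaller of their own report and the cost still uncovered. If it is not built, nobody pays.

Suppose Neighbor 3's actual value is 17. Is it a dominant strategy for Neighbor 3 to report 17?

Consider the case where Neighbor 1 reports 5, Neighbor 2 reports 5 and Neighbor 4 reports 7.
Truthful report 17: project built, pays 17, utility 17 - 17 = 0.
Report 11 instead: project built, pays 11, utility 17 - 11 = 6.
Since 6 > 0, reporting 11 is strictly better here, so truthful reporting is not dominant.

No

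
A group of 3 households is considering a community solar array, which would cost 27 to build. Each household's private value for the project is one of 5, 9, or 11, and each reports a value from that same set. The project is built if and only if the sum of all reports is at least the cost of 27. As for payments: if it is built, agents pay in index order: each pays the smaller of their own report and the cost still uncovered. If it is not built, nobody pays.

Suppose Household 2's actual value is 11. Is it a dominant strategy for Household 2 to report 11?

No

Consider the case where Household 1 reports 9 and Household 3 reports 9.
Truthful report 11: project built, pays 11, utility 11 - 11 = 0.
Report 9 instead: project built, pays 9, utility 11 - 9 = 2.
Since 2 > 0, reporting 9 is strictly better here, so truthful reporting is not dominant.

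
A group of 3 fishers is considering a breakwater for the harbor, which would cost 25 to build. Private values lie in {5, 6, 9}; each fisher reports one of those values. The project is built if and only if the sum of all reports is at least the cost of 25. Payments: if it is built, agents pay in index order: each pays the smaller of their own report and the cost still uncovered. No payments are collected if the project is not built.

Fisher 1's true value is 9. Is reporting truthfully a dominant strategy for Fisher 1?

Yes

Check each profile of the others' reports and compare truth against every alternative report.
Others report (5, 5): truth gives 0, best alternative gives 0.
Others report (5, 6): truth gives 0, best alternative gives 0.
Others report (5, 9): truth gives 0, best alternative gives 0.
Others report (6, 5): truth gives 0, best alternative gives 0.
Others report (6, 6): truth gives 0, best alternative gives 0.
Others report (6, 9): truth gives 0, best alternative gives 0.
(Remaining 3 profiles checked similarly; truth is weakly best in each.)
In every case the truthful report is at least as good as any alternative, so it is a dominant strategy.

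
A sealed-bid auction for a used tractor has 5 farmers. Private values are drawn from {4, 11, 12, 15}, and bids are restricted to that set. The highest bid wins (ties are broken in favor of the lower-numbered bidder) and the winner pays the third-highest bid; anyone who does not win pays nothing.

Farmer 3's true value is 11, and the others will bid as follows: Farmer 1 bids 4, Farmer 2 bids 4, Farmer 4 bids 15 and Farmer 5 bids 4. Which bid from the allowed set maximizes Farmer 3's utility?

15

Bid 4: loses, pays 0, utility 0.
Bid 11: loses, pays 0, utility 0.
Bid 12: loses, pays 0, utility 0.
Bid 15: wins, pays 4, utility 11 - 4 = 7.
The best choice is 15 with utility 7.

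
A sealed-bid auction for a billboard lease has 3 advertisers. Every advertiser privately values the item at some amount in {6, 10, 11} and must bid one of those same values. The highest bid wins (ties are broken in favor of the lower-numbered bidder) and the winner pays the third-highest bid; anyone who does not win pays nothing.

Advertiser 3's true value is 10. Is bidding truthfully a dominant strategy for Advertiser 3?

Consider the case where Advertiser 1 bids 6 and Advertiser 2 bids 10.
Truthful bid 10: loses, pays 0, utility 0.
Bid 11 instead: wins, pays 6, utility 10 - 6 = 4.
Since 4 > 0, bidding 11 is strictly better here, so truthful bidding is not dominant.

No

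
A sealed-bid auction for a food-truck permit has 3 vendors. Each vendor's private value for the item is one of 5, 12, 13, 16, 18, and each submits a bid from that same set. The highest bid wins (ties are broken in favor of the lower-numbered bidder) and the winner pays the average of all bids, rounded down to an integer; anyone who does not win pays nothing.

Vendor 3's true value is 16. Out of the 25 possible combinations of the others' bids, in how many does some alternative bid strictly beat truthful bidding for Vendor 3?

Others bid (5, 5): truth gives 8; bid 12 gives 9 > 8. Violating.
Others bid (5, 12): truth gives 5; bid 13 gives 6 > 5. Violating.
Others bid (5, 16): truth gives 0; bid 18 gives 3 > 0. Violating.
Others bid (12, 5): truth gives 5; bid 13 gives 6 > 5. Violating.
Others bid (5, 13): truth gives 5; no alternative beats it.
Others bid (5, 18): truth gives 0; no alternative beats it.
(Checking all 25 profiles: 10 have a profitable deviation, 15 do not.)

10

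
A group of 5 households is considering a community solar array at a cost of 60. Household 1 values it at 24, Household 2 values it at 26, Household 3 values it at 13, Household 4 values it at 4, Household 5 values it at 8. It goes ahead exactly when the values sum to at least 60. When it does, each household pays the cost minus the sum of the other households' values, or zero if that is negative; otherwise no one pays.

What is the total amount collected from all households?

Total value 75 ≥ cost 60, so it is built.
Household 1: others sum to 51; max(0, 60 - 51) = 9.
Household 2: others sum to 49; max(0, 60 - 49) = 11.
Household 3: others sum to 62; max(0, 60 - 62) = 0.
Household 4: others sum to 71; max(0, 60 - 71) = 0.
Household 5: others sum to 67; max(0, 60 - 67) = 0.
Total collected = 9 + 11 + 0 + 0 + 0 = 20.

20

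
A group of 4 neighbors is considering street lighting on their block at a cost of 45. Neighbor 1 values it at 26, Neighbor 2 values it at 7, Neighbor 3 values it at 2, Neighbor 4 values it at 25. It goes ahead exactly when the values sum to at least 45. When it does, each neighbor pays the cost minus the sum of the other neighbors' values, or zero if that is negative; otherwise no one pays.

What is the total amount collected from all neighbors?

21

Total value 60 ≥ cost 45, so it is built.
Neighbor 1: others sum to 34; max(0, 45 - 34) = 11.
Neighbor 2: others sum to 53; max(0, 45 - 53) = 0.
Neighbor 3: others sum to 58; max(0, 45 - 58) = 0.
Neighbor 4: others sum to 35; max(0, 45 - 35) = 10.
Total collected = 11 + 0 + 0 + 10 = 21.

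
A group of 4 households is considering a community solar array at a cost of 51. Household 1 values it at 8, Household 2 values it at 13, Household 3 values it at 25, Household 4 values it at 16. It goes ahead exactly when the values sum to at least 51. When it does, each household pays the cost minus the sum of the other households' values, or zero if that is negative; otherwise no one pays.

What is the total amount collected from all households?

21

Total value 62 ≥ cost 51, so it is built.
Household 1: others sum to 54; max(0, 51 - 54) = 0.
Household 2: others sum to 49; max(0, 51 - 49) = 2.
Household 3: others sum to 37; max(0, 51 - 37) = 14.
Household 4: others sum to 46; max(0, 51 - 46) = 5.
Total collected = 0 + 2 + 14 + 5 = 21.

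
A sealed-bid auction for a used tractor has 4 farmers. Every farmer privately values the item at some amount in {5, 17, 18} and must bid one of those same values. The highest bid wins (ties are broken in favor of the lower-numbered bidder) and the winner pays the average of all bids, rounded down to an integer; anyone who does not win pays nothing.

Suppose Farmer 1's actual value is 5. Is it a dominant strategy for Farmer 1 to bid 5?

Check each profile of the others' bids and compare truth against every alternative bid.
Others bid (17, 17, 17): truth gives 0, best alternative gives -12.
Others bid (5, 17, 17): truth gives 0, best alternative gives -9.
Others bid (17, 5, 17): truth gives 0, best alternative gives -9.
Others bid (17, 17, 5): truth gives 0, best alternative gives -9.
Others bid (5, 5, 17): truth gives 0, best alternative gives -6.
Others bid (5, 17, 5): truth gives 0, best alternative gives -6.
(Remaining 21 profiles checked similarly; truth is weakly best in each.)
In every case the truthful bid is at least as good as any alternative, so it is a dominant strategy.

Yes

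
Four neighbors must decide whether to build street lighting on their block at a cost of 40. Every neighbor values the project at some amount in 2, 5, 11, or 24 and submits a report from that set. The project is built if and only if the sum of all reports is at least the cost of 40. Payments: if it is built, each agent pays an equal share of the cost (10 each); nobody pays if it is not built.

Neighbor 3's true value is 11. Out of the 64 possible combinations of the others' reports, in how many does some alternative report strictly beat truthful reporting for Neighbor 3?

18

Others report (2, 2, 24): truth gives 0; report 24 gives 1 > 0. Violating.
Others report (2, 5, 11): truth gives 0; report 24 gives 1 > 0. Violating.
Others report (2, 11, 5): truth gives 0; report 24 gives 1 > 0. Violating.
Others report (2, 11, 11): truth gives 0; report 24 gives 1 > 0. Violating.
Others report (2, 2, 2): truth gives 0; no alternative beats it.
Others report (2, 2, 5): truth gives 0; no alternative beats it.
(Checking all 64 profiles: 18 have a profitable deviation, 46 do not.)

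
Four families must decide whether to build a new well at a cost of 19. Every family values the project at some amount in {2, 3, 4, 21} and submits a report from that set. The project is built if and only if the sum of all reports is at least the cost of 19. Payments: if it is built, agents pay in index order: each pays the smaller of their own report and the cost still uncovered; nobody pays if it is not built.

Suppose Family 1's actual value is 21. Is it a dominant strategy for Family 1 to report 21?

Consider the case where Family 2 reports 2, Family 3 reports 2 and Family 4 reports 21.
Truthful report 21: project built, pays 19, utility 21 - 19 = 2.
Report 2 instead: project built, pays 2, utility 21 - 2 = 19.
Since 19 > 2, reporting 2 is strictly better here, so truthful reporting is not dominant.

No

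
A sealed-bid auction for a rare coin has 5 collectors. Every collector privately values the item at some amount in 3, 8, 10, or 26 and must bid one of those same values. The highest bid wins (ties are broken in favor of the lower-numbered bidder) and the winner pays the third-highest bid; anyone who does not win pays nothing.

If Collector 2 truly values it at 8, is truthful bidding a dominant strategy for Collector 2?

Consider the case where Collector 1 bids 3, Collector 3 bids 3, Collector 4 bids 3 and Collector 5 bids 10.
Truthful bid 8: loses, pays 0, utility 0.
Bid 10 instead: wins, pays 3, utility 8 - 3 = 5.
Since 5 > 0, bidding 10 is strictly better here, so truthful bidding is not dominant.

No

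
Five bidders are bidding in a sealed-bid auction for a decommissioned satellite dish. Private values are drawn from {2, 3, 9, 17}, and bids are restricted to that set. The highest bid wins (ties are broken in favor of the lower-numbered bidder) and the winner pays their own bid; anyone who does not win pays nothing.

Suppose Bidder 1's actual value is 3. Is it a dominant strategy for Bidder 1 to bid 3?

No

Consider the case where Bidder 2 bids 2, Bidder 3 bids 2, Bidder 4 bids 2 and Bidder 5 bids 2.
Truthful bid 3: wins, pays 3, utility 3 - 3 = 0.
Bid 2 instead: wins, pays 2, utility 3 - 2 = 1.
Since 1 > 0, bidding 2 is strictly better here, so truthful bidding is not dominant.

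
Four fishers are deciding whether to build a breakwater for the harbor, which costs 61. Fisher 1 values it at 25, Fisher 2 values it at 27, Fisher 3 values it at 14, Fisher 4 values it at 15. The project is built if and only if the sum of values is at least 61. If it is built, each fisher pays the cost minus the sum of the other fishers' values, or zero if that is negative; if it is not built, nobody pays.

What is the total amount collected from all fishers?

12

Total value 81 ≥ cost 61, so it is built.
Fisher 1: others sum to 56; max(0, 61 - 56) = 5.
Fisher 2: others sum to 54; max(0, 61 - 54) = 7.
Fisher 3: others sum to 67; max(0, 61 - 67) = 0.
Fisher 4: others sum to 66; max(0, 61 - 66) = 0.
Total collected = 5 + 7 + 0 + 0 = 12.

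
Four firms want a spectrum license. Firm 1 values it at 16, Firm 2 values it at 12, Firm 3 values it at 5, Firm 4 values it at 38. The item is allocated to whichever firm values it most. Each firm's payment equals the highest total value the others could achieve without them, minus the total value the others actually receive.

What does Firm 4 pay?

Firm 4 has the highest value and receives the item.
Without Firm 4, the item would go to the next-highest value, 16, so the others could achieve 16.
With Firm 4 present and winning, the others receive nothing, so their total is 0.
Payment = 16 - 0 = 16.

16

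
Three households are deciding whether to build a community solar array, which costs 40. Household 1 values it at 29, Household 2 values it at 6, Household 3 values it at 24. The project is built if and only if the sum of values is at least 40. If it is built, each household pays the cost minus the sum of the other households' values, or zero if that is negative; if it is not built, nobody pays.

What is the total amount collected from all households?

Total value 59 ≥ cost 40, so it is built.
Household 1: others sum to 30; max(0, 40 - 30) = 10.
Household 2: others sum to 53; max(0, 40 - 53) = 0.
Household 3: others sum to 35; max(0, 40 - 35) = 5.
Total collected = 10 + 0 + 5 = 15.

15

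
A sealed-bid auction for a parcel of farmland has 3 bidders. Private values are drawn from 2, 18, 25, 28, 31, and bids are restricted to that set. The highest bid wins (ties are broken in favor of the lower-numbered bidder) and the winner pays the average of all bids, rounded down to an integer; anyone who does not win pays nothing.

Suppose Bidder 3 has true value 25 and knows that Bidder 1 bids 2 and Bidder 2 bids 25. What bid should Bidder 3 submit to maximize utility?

Bid 2: loses, pays 0, utility 0.
Bid 18: loses, pays 0, utility 0.
Bid 25: loses, pays 0, utility 0.
Bid 28: wins, pays 18, utility 25 - 18 = 7.
Bid 31: wins, pays 19, utility 25 - 19 = 6.
The best choice is 28 with utility 7.

28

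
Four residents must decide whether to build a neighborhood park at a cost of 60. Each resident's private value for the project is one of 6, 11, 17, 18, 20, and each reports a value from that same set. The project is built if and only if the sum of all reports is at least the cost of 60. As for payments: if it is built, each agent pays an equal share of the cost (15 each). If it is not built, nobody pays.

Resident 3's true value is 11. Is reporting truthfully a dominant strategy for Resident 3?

Consider the case where Resident 1 reports 11, Resident 2 reports 18 and Resident 4 reports 20.
Truthful report 11: project built, pays 15, utility 11 - 15 = -4.
Report 6 instead: project not built, utility 0.
Since 0 > -4, reporting 6 is strictly better here, so truthful reporting is not dominant.

No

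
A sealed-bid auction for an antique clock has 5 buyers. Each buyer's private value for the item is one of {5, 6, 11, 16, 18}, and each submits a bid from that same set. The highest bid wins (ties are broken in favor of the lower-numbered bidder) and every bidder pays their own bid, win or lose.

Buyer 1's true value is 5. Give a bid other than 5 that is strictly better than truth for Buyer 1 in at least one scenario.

6

Suppose Buyer 2 bids 5, Buyer 3 bids 5, Buyer 4 bids 5 and Buyer 5 bids 6.
Bid 5: loses but pays 5, utility -5.
Bid 6: wins, pays 6, utility 5 - 6 = -1.
So bidding 6 beats truth here (-1 > -5).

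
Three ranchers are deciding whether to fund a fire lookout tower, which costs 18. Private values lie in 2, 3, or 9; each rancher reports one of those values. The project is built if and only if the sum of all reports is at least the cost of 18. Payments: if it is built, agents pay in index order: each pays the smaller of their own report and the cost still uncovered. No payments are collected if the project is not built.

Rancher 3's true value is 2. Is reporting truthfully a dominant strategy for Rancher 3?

Yes

Check each profile of the others' reports and compare truth against every alternative report.
Others report (9, 9): truth gives 2, best alternative gives 2.
Others report (2, 2): truth gives 0, best alternative gives 0.
Others report (2, 3): truth gives 0, best alternative gives 0.
Others report (2, 9): truth gives 0, best alternative gives 0.
Others report (3, 2): truth gives 0, best alternative gives 0.
Others report (3, 3): truth gives 0, best alternative gives 0.
(Remaining 3 profiles checked similarly; truth is weakly best in each.)
In every case the truthful report is at least as good as any alternative, so it is a dominant strategy.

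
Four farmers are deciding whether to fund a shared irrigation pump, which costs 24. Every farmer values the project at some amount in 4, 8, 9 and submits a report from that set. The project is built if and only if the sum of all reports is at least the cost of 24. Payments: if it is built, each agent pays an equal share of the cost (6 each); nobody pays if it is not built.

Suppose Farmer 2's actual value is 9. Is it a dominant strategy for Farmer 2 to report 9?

Check each profile of the others' reports and compare truth against every alternative report.
Others report (4, 4, 8): truth gives 3, best alternative gives 3.
Others report (4, 4, 9): truth gives 3, best alternative gives 3.
Others report (4, 8, 4): truth gives 3, best alternative gives 3.
Others report (4, 8, 8): truth gives 3, best alternative gives 3.
Others report (4, 8, 9): truth gives 3, best alternative gives 3.
Others report (4, 9, 4): truth gives 3, best alternative gives 3.
(Remaining 21 profiles checked similarly; truth is weakly best in each.)
In every case the truthful report is at least as good as any alternative, so it is a dominant strategy.

Yes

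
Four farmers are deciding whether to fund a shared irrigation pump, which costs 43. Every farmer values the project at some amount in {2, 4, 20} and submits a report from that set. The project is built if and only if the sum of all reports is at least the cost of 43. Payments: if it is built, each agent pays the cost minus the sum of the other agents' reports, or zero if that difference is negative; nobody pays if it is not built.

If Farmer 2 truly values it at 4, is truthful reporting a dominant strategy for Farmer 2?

Check each profile of the others' reports and compare truth against every alternative report.
Others report (4, 20, 20): truth gives 4, best alternative gives 4.
Others report (20, 4, 20): truth gives 4, best alternative gives 4.
Others report (20, 20, 4): truth gives 4, best alternative gives 4.
Others report (20, 20, 20): truth gives 4, best alternative gives 4.
Others report (2, 20, 20): truth gives 3, best alternative gives 3.
Others report (20, 2, 20): truth gives 3, best alternative gives 3.
(Remaining 21 profiles checked similarly; truth is weakly best in each.)
In every case the truthful report is at least as good as any alternative, so it is a dominant strategy.

Yes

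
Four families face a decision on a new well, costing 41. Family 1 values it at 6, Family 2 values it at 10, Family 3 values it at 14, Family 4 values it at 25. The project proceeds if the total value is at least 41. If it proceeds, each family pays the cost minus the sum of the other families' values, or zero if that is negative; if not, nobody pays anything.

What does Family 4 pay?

11

Total value 55 ≥ cost 41, so the project is built.
The other families' values sum to 30.
Cost minus that sum is 41 - 30 = 11.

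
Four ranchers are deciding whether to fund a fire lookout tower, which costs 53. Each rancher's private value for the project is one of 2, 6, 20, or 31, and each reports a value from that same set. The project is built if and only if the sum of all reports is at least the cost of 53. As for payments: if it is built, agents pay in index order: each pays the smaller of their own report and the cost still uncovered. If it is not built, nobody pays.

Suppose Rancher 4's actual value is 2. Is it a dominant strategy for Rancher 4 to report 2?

Check each profile of the others' reports and compare truth against every alternative report.
Others report (2, 20, 31): truth gives 2, best alternative gives 2.
Others report (2, 31, 20): truth gives 2, best alternative gives 2.
Others report (2, 31, 31): truth gives 2, best alternative gives 2.
Others report (6, 20, 31): truth gives 2, best alternative gives 2.
Others report (6, 31, 20): truth gives 2, best alternative gives 2.
Others report (6, 31, 31): truth gives 2, best alternative gives 2.
(Remaining 58 profiles checked similarly; truth is weakly best in each.)
In every case the truthful report is at least as good as any alternative, so it is a dominant strategy.

Yes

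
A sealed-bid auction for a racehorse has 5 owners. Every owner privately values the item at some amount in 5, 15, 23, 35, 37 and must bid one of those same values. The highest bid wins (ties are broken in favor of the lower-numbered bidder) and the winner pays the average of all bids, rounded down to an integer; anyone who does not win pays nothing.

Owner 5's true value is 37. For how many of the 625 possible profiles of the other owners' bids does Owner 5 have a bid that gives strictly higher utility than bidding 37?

Others bid (5, 5, 5, 5): truth gives 26; bid 15 gives 30 > 26. Violating.
Others bid (5, 5, 5, 15): truth gives 24; bid 23 gives 27 > 24. Violating.
Others bid (5, 5, 5, 23): truth gives 22; bid 35 gives 23 > 22. Violating.
Others bid (5, 5, 15, 5): truth gives 24; bid 23 gives 27 > 24. Violating.
Others bid (5, 5, 5, 35): truth gives 20; no alternative beats it.
Others bid (5, 5, 5, 37): truth gives 0; no alternative beats it.
(Checking all 625 profiles: 56 have a profitable deviation, 569 do not.)

56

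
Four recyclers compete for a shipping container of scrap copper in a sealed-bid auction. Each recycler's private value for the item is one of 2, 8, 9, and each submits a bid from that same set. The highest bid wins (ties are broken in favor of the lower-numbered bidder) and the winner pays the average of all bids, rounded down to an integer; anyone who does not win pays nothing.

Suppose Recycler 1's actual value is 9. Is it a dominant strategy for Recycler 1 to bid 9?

Consider the case where Recycler 2 bids 2, Recycler 3 bids 2 and Recycler 4 bids 2.
Truthful bid 9: wins, pays 3, utility 9 - 3 = 6.
Bid 2 instead: wins, pays 2, utility 9 - 2 = 7.
Since 7 > 6, bidding 2 is strictly better here, so truthful bidding is not dominant.

No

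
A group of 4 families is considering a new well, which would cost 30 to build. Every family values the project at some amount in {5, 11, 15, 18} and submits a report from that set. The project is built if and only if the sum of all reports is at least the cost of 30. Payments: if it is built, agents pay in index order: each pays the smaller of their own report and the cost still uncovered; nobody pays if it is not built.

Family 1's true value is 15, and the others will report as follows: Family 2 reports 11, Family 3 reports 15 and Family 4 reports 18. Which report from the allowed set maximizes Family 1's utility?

5

Report 5: project built, pays 5, utility 15 - 5 = 10.
Report 11: project built, pays 11, utility 15 - 11 = 4.
Report 15: project built, pays 15, utility 15 - 15 = 0.
Report 18: project built, pays 18, utility 15 - 18 = -3.
The best choice is 5 with utility 10.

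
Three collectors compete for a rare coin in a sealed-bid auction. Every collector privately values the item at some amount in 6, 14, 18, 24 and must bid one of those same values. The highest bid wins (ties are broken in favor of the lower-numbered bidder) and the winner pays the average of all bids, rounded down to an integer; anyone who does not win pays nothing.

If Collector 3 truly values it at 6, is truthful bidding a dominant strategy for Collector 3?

Yes

Check each profile of the others' bids and compare truth against every alternative bid.
Others bid (6, 6): truth gives 0, best alternative gives -2.
Others bid (6, 14): truth gives 0, best alternative gives 0.
Others bid (6, 18): truth gives 0, best alternative gives 0.
Others bid (6, 24): truth gives 0, best alternative gives 0.
Others bid (14, 6): truth gives 0, best alternative gives 0.
Others bid (14, 14): truth gives 0, best alternative gives 0.
(Remaining 10 profiles checked similarly; truth is weakly best in each.)
In every case the truthful bid is at least as good as any alternative, so it is a dominant strategy.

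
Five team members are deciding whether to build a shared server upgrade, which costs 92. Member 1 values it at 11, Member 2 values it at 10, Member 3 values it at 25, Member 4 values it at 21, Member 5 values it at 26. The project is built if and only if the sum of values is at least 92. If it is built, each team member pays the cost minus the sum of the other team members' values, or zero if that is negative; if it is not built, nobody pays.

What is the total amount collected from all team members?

Total value 93 ≥ cost 92, so it is built.
Member 1: others sum to 82; max(0, 92 - 82) = 10.
Member 2: others sum to 83; max(0, 92 - 83) = 9.
Member 3: others sum to 68; max(0, 92 - 68) = 24.
Member 4: others sum to 72; max(0, 92 - 72) = 20.
Member 5: others sum to 67; max(0, 92 - 67) = 25.
Total collected = 10 + 9 + 24 + 20 + 25 = 88.

88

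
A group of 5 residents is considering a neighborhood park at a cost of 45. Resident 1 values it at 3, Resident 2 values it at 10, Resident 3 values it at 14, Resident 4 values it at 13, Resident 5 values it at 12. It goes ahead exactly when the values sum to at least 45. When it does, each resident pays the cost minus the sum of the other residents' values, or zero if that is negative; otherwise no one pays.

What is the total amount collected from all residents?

Total value 52 ≥ cost 45, so it is built.
Resident 1: others sum to 49; max(0, 45 - 49) = 0.
Resident 2: others sum to 42; max(0, 45 - 42) = 3.
Resident 3: others sum to 38; max(0, 45 - 38) = 7.
Resident 4: others sum to 39; max(0, 45 - 39) = 6.
Resident 5: others sum to 40; max(0, 45 - 40) = 5.
Total collected = 0 + 3 + 7 + 6 + 5 = 21.

21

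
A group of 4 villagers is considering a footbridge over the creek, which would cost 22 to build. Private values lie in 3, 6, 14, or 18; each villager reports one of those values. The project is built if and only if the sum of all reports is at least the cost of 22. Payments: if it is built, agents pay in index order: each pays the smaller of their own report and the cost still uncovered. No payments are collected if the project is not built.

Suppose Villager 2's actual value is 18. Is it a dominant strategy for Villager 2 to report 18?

No

Consider the case where Villager 1 reports 3, Villager 3 reports 3 and Villager 4 reports 3.
Truthful report 18: project built, pays 18, utility 18 - 18 = 0.
Report 14 instead: project built, pays 14, utility 18 - 14 = 4.
Since 4 > 0, reporting 14 is strictly better here, so truthful reporting is not dominant.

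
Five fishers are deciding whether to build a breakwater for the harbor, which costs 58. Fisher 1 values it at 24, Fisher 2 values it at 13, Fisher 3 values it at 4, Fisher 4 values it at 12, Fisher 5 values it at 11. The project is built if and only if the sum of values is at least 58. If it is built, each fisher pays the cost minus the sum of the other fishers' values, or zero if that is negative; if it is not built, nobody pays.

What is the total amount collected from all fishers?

36

Total value 64 ≥ cost 58, so it is built.
Fisher 1: others sum to 40; max(0, 58 - 40) = 18.
Fisher 2: others sum to 51; max(0, 58 - 51) = 7.
Fisher 3: others sum to 60; max(0, 58 - 60) = 0.
Fisher 4: others sum to 52; max(0, 58 - 52) = 6.
Fisher 5: others sum to 53; max(0, 58 - 53) = 5.
Total collected = 18 + 7 + 0 + 6 + 5 = 36.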